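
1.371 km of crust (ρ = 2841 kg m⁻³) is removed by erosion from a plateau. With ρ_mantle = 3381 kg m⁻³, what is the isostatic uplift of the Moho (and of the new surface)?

1.15 km

Unloading: uplift u = e ρ_c/ρ_m = 1.371 km × 2841/3381 = 1.15 km.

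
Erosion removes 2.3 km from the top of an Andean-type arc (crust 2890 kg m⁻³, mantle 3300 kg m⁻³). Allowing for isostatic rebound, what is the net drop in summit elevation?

Rebound u = e ρ_c/ρ_m = 2.3 km × 2890/3300 = 2.014 km.
Net surface drop = e − u = 2.3 km − 2.014 km = e (ρ_m − ρ_c)/ρ_m = 0.286 km.

0.286 km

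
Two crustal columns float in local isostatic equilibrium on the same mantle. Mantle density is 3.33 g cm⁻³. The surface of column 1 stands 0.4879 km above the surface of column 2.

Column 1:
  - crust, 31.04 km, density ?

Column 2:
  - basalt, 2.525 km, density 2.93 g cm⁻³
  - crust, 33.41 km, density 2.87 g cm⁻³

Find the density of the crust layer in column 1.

2.75 g cm⁻³

Take the compensation level at the base of the deeper column (depth z_c below the surface of column 1) and equate Σ ρ_i t_i down to z_c; mantle fills any gap and the z_c terms cancel.
Column 1: 31.04×ρ + (z_c − 31.04)×3.33
Column 2: 0.4879×0 + 2.525×2.93 + 33.41×2.87 + (z_c − 0.4879 − 35.935)×3.33
The z_c×3.33 term appears on both sides and cancels. Collect the known terms of each column as K = Σ(ρt)_known − 3.33 × (depth of known layers): K_1 = 0 − 3.33×31.04 = −103.3632; K_2 = 103.28495 − 3.33×(0.4879 + 35.935) = −18.003307.
Balance: K_1 + 31.04×ρ = K_2, so ρ = (K_2 − K_1)/31.04 = 85.3599/31.04 = 2.75 g cm⁻³.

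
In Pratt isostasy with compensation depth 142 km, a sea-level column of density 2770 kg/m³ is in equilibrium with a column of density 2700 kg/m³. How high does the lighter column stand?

ρ_ref D = ρ (D + h) → h = D (ρ_ref − ρ)/ρ.
h = 142 km × (2770 − 2700)/2700 = 3.68 km.

3.68 km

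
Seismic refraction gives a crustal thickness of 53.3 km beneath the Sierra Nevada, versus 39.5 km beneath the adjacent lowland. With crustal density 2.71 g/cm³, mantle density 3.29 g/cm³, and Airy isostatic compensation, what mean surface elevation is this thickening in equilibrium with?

Excess crust Δ = 53.3 km − 39.5 km = 13.8 km, split between elevation h and root r with h + r = Δ.
Airy balance ρ_c h = (ρ_m − ρ_c) r gives r = h ρ_c/(ρ_m − ρ_c), so h (1 + ρ_c/(ρ_m − ρ_c)) = Δ, i.e. h = Δ (ρ_m − ρ_c)/ρ_m.
h = 13.8 km × 0.58/3.29 = 2.43 km.

2.43 km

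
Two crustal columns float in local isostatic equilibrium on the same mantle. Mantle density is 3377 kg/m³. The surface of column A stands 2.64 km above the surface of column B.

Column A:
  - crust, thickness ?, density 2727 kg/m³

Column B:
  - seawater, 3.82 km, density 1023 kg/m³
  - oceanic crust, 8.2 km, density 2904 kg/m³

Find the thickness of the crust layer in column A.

33.5 km

Take the compensation level at the base of the deeper column (depth z_c below the surface of column A) and equate Σ ρ_i t_i down to z_c; mantle fills any gap and the z_c terms cancel.
Column A: x×2727 + (z_c − 0 − x)×3377
Column B: 2.64×0 + 3.82×1023 + 8.2×2904 + (z_c − 2.64 − 12.02)×3377
The z_c×3377 term appears on both sides and cancels. Collect the known terms of each column as K = Σ(ρt)_known − 3377 × (depth of known layers): K_A = 0 − 3377×0 = 0; K_B = 27720.66 − 3377×(2.64 + 12.02) = −21786.16.
Balance: K_A − x×(3377 − 2727) = K_B, so x = (K_A − K_B)/(3377 − 2727) = 21786.2/650 = 33.5 km.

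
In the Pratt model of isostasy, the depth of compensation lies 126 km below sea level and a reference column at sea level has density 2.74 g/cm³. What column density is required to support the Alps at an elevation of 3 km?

Pratt balance: ρ_ref D = ρ (D + h).
ρ = ρ_ref D/(D + h) = 2.74 × 126 km/(126 km + 3 km) = 2.68 g/cm³.

2.68 g/cm³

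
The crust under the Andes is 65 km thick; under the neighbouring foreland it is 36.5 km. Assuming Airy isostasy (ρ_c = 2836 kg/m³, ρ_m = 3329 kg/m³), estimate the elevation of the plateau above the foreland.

4.22 km

Excess crust Δ = 65 km − 36.5 km = 28.5 km, split between elevation h and root r with h + r = Δ.
Airy balance ρ_c h = (ρ_m − ρ_c) r gives r = h ρ_c/(ρ_m − ρ_c), so h (1 + ρ_c/(ρ_m − ρ_c)) = Δ, i.e. h = Δ (ρ_m − ρ_c)/ρ_m.
h = 28.5 km × 493/3329 = 4.22 km.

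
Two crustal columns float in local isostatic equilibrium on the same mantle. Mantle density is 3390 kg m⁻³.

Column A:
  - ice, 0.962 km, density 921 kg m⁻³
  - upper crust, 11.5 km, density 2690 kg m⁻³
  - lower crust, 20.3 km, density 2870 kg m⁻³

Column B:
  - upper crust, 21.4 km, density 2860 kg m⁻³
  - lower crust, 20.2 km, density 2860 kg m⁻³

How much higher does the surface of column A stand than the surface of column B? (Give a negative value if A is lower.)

−0.315 km

For any compensation level in the mantle, the mantle terms cancel and isostasy reduces to e = (Σt_A − Σt_B) − (Σ(ρt)_A − Σ(ρt)_B) / ρ_m.
Σt_A = 32.762 km; Σt_B = 41.6 km; Σ(ρt)_A = 90082.002; Σ(ρt)_B = 118976 (in km·kg m⁻³).
e = (32.762 − 41.6) − (90082.002 − 118976) / 3390 = −0.315 km.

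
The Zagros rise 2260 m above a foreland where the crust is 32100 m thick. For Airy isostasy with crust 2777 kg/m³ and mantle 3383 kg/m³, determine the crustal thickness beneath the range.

44700 m

Root depth r = h ρ_c / (ρ_m − ρ_c) = 2260 m × 2777 / 606 = 10360 m.
Total thickness = T + h + r = 32100 m + 2260 m + 10360 m = 44700 m.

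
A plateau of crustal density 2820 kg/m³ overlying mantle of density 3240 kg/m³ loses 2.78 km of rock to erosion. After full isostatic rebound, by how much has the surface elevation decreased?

0.36 km

Rebound u = e ρ_c/ρ_m = 2.78 km × 2820/3240 = 2.42 km.
Net surface drop = e − u = 2.78 km − 2.42 km = e (ρ_m − ρ_c)/ρ_m = 0.36 km.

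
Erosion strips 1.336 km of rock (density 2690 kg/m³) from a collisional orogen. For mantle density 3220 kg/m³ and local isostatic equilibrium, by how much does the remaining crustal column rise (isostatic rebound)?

Unloading: uplift u = e ρ_c/ρ_m = 1.336 km × 2690/3220 = 1.12 km.

1.12 km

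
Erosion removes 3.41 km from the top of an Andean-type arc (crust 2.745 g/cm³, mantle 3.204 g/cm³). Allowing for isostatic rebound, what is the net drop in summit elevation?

0.489 km

Rebound u = e ρ_c/ρ_m = 3.41 km × 2.745/3.204 = 2.921 km.
Net surface drop = e − u = 3.41 km − 2.921 km = e (ρ_m − ρ_c)/ρ_m = 0.489 km.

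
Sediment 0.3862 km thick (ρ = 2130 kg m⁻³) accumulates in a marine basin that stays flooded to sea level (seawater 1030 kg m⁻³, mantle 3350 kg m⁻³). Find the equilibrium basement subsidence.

0.183 km

Submarine loading: the sediment displaces seawater, and the subsidence is in turn flooded, so s (ρ_m − ρ_w) = t (ρ_sed − ρ_w).
s = 0.3862 km × (2130 − 1030) / (3350 − 1030) = 0.183 km.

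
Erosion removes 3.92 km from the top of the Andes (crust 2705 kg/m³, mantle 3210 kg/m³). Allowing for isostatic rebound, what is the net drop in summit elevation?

0.617 km

Rebound u = e ρ_c/ρ_m = 3.92 km × 2705/3210 = 3.303 km.
Net surface drop = e − u = 3.92 km − 3.303 km = e (ρ_m − ρ_c)/ρ_m = 0.617 km.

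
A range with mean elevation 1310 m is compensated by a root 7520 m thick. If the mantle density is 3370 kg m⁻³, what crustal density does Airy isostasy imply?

2870 kg m⁻³

ρ_c h = (ρ_m − ρ_c) r → ρ_c (h + r) = ρ_m r → ρ_c = ρ_m r / (h + r).
ρ_c = 3370 × 7520 m / (1310 m + 7520 m) = 2870 kg m⁻³.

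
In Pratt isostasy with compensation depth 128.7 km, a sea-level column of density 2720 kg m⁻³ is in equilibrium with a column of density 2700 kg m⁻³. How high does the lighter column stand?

0.953 km

ρ_ref D = ρ (D + h) → h = D (ρ_ref − ρ)/ρ.
h = 128.7 km × (2720 − 2700)/2700 = 0.953 km.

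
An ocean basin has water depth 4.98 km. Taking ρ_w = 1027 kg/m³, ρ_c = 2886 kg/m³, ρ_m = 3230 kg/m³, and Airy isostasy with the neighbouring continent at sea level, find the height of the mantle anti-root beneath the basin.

Isostatic balance requires: replacing crust with seawater at the top is compensated by replacing crust with mantle at the base: d (ρ_c − ρ_w) = a (ρ_m − ρ_c).
a = d (ρ_c − ρ_w)/(ρ_m − ρ_c) = 4.98 km × 1859/344 = 26.9 km.

26.9 km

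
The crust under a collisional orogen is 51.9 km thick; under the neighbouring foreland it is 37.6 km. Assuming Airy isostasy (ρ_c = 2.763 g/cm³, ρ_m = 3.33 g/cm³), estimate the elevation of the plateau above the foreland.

Excess crust Δ = 51.9 km − 37.6 km = 14.3 km, split between elevation h and root r with h + r = Δ.
Airy balance ρ_c h = (ρ_m − ρ_c) r gives r = h ρ_c/(ρ_m − ρ_c), so h (1 + ρ_c/(ρ_m − ρ_c)) = Δ, i.e. h = Δ (ρ_m − ρ_c)/ρ_m.
h = 14.3 km × 0.567/3.33 = 2.43 km.

2.43 km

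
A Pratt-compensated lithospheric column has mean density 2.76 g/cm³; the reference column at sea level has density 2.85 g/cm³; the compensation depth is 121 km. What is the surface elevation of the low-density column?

ρ_ref D = ρ (D + h) → h = D (ρ_ref − ρ)/ρ.
h = 121 km × (2.85 − 2.76)/2.76 = 3.95 km.

3.95 km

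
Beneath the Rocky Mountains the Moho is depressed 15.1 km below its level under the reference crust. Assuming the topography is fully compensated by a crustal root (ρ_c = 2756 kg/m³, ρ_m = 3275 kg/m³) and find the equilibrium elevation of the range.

Equating mass per unit area of the two columns: ρ_c h = (ρ_m − ρ_c) r.
h = r (ρ_m − ρ_c) / ρ_c = 15.1 km × (3275 − 2756) / 2756 = 2.84 km.

2.84 km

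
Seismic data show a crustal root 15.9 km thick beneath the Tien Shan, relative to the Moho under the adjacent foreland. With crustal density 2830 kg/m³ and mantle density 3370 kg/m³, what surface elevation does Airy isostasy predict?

3.03 km

Equating mass per unit area of the two columns: ρ_c h = (ρ_m − ρ_c) r.
h = r (ρ_m − ρ_c) / ρ_c = 15.9 km × (3370 − 2830) / 2830 = 3.03 km.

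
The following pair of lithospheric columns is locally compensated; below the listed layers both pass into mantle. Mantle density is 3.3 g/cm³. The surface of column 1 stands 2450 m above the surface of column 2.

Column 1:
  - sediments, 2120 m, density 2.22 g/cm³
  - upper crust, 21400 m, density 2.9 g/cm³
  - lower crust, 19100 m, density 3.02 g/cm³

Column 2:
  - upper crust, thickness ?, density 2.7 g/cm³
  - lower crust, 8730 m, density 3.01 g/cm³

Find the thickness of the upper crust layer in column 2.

Take the compensation level at the base of the deeper column (depth z_c below the surface of column 1) and equate Σ ρ_i t_i down to z_c; mantle fills any gap and the z_c terms cancel.
Column 1: 2120×2.22 + 21400×2.9 + 19100×3.02 + (z_c − 42620)×3.3
Column 2: 2450×0 + x×2.7 + 8730×3.01 + (z_c − 2450 − 8730 − x)×3.3
The z_c×3.3 term appears on both sides and cancels. Collect the known terms of each column as K = Σ(ρt)_known − 3.3 × (depth of known layers): K_1 = 124448.4 − 3.3×42620 = −16197.6; K_2 = 26277.3 − 3.3×(2450 + 8730) = −10616.7.
Balance: K_1 = K_2 − x×(3.3 − 2.7), so x = (K_2 − K_1)/(3.3 − 2.7) = 5580.9/0.6 = 9300 m.

9300 m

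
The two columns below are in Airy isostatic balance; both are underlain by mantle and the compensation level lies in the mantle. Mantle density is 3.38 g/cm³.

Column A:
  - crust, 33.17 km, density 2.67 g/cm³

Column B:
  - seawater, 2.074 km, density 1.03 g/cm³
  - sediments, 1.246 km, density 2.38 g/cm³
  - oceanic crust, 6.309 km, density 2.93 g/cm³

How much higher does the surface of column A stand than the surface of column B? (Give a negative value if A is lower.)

4.32 km

For any compensation level in the mantle, the mantle terms cancel and isostasy reduces to e = (Σt_A − Σt_B) − (Σ(ρt)_A − Σ(ρt)_B) / ρ_m.
Σt_A = 33.17 km; Σt_B = 9.629 km; Σ(ρt)_A = 88.5639; Σ(ρt)_B = 23.58707 (in km·g/cm³).
e = (33.17 − 9.629) − (88.5639 − 23.58707) / 3.38 = 4.32 km.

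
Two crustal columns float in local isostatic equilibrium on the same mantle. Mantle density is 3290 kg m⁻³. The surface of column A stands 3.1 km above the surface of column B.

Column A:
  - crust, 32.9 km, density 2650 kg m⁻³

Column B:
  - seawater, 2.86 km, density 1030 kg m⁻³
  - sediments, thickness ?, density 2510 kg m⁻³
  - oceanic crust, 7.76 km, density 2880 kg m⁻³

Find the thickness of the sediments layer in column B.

1.55 km

Take the compensation level at the base of the deeper column (depth z_c below the surface of column A) and equate Σ ρ_i t_i down to z_c; mantle fills any gap and the z_c terms cancel.
Column A: 32.9×2650 + (z_c − 32.9)×3290
Column B: 3.1×0 + 2.86×1030 + x×2510 + 7.76×2880 + (z_c − 3.1 − 10.62 − x)×3290
The z_c×3290 term appears on both sides and cancels. Collect the known terms of each column as K = Σ(ρt)_known − 3290 × (depth of known layers): K_A = 87185 − 3290×32.9 = −21056; K_B = 25294.6 − 3290×(3.1 + 10.62) = −19844.2.
Balance: K_A = K_B − x×(3290 − 2510), so x = (K_B − K_A)/(3290 − 2510) = 1211.8/780 = 1.55 km.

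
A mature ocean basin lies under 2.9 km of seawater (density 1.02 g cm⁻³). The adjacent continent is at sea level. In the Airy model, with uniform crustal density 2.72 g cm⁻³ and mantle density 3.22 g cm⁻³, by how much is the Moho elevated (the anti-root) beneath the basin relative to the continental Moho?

9.86 km

In Airy isostatic equilibrium: replacing crust with seawater at the top is compensated by replacing crust with mantle at the base: d (ρ_c − ρ_w) = a (ρ_m − ρ_c).
a = d (ρ_c − ρ_w)/(ρ_m − ρ_c) = 2.9 km × 1.7/0.5 = 9.86 km.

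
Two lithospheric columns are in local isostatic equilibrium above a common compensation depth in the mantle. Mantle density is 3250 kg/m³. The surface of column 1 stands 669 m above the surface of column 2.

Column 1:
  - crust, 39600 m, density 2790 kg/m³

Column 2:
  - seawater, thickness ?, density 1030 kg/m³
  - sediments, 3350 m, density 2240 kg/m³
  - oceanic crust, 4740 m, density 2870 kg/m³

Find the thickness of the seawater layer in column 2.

4890 m

Take the compensation level at the base of the deeper column (depth z_c below the surface of column 1) and equate Σ ρ_i t_i down to z_c; mantle fills any gap and the z_c terms cancel.
Column 1: 39600×2790 + (z_c − 39600)×3250
Column 2: 669×0 + x×1030 + 3350×2240 + 4740×2870 + (z_c − 669 − 8090 − x)×3250
The z_c×3250 term appears on both sides and cancels. Collect the known terms of each column as K = Σ(ρt)_known − 3250 × (depth of known layers): K_1 = 110484000 − 3250×39600 = −18216000; K_2 = 21107800 − 3250×(669 + 8090) = −7358950.
Balance: K_1 = K_2 − x×(3250 − 1030), so x = (K_2 − K_1)/(3250 − 1030) = 10857000/2220 = 4890 m.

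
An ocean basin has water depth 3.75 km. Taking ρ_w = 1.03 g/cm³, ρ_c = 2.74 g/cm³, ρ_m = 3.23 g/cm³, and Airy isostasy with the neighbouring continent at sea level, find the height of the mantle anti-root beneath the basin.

Equating mass per unit area of the two columns: replacing crust with seawater at the top is compensated by replacing crust with mantle at the base: d (ρ_c − ρ_w) = a (ρ_m − ρ_c).
a = d (ρ_c − ρ_w)/(ρ_m − ρ_c) = 3.75 km × 1.71/0.49 = 13.1 km.

13.1 km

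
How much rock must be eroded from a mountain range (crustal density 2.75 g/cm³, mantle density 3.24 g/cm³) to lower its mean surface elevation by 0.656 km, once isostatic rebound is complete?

4.34 km

Net drop Δ = e − u = e − e ρ_c/ρ_m = e (ρ_m − ρ_c)/ρ_m.
e = Δ ρ_m/(ρ_m − ρ_c) = 0.656 km × 3.24/0.49 = 4.34 km.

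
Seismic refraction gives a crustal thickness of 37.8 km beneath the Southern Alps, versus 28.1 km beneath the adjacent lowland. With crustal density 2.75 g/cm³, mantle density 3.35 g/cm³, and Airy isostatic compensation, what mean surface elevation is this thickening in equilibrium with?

1.74 km

Excess crust Δ = 37.8 km − 28.1 km = 9.7 km, split between elevation h and root r with h + r = Δ.
Airy balance ρ_c h = (ρ_m − ρ_c) r gives r = h ρ_c/(ρ_m − ρ_c), so h (1 + ρ_c/(ρ_m − ρ_c)) = Δ, i.e. h = Δ (ρ_m − ρ_c)/ρ_m.
h = 9.7 km × 0.6/3.35 = 1.74 km.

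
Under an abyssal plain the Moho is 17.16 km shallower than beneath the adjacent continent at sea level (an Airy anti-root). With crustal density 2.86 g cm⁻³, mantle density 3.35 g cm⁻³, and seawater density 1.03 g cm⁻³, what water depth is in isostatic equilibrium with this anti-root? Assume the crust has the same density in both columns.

Replacing a thickness d of crust by seawater at the top must be balanced by replacing crust with mantle at the base: d (ρ_c − ρ_w) = a (ρ_m − ρ_c).
d = a (ρ_m − ρ_c)/(ρ_c − ρ_w) = 17.16 km × 0.49/1.83 = 4.59 km.

4.59 km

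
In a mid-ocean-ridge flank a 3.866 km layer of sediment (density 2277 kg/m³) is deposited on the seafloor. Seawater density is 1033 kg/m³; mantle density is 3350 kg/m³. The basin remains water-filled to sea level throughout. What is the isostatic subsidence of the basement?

Submarine loading: the sediment displaces seawater, and the subsidence is in turn flooded, so s (ρ_m − ρ_w) = t (ρ_sed − ρ_w).
s = 3.866 km × (2277 − 1033) / (3350 − 1033) = 2.08 km.

2.08 km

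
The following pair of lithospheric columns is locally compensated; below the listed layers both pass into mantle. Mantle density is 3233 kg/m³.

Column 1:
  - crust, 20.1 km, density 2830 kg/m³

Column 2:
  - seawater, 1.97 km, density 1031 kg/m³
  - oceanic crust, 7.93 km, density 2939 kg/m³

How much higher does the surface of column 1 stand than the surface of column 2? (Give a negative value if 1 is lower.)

0.443 km

For any compensation level in the mantle, the mantle terms cancel and isostasy reduces to e = (Σt_1 − Σt_2) − (Σ(ρt)_1 − Σ(ρt)_2) / ρ_m.
Σt_1 = 20.1 km; Σt_2 = 9.9 km; Σ(ρt)_1 = 56883; Σ(ρt)_2 = 25337.34 (in km·kg/m³).
e = (20.1 − 9.9) − (56883 − 25337.34) / 3233 = 0.443 km.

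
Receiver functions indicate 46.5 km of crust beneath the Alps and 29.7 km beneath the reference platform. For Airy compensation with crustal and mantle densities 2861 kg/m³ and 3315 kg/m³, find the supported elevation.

2.3 km

Excess crust Δ = 46.5 km − 29.7 km = 16.8 km, split between elevation h and root r with h + r = Δ.
Airy balance ρ_c h = (ρ_m − ρ_c) r gives r = h ρ_c/(ρ_m − ρ_c), so h (1 + ρ_c/(ρ_m − ρ_c)) = Δ, i.e. h = Δ (ρ_m − ρ_c)/ρ_m.
h = 16.8 km × 454/3315 = 2.3 km.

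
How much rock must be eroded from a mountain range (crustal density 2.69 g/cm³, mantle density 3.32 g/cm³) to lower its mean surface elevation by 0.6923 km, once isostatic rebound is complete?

3.65 km

Net drop Δ = e − u = e − e ρ_c/ρ_m = e (ρ_m − ρ_c)/ρ_m.
e = Δ ρ_m/(ρ_m − ρ_c) = 0.6923 km × 3.32/0.63 = 3.65 km.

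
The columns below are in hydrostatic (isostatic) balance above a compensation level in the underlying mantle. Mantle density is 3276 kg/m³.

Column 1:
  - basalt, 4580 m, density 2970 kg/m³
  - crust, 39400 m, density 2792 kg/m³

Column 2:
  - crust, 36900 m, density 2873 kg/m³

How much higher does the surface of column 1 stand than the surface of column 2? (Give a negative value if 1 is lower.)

For any compensation level in the mantle, the mantle terms cancel and isostasy reduces to e = (Σt_1 − Σt_2) − (Σ(ρt)_1 − Σ(ρt)_2) / ρ_m.
Σt_1 = 43980 m; Σt_2 = 36900 m; Σ(ρt)_1 = 123607400; Σ(ρt)_2 = 106013700 (in m·kg/m³).
e = (43980 − 36900) − (123607400 − 106013700) / 3276 = 1710 m.

1710 m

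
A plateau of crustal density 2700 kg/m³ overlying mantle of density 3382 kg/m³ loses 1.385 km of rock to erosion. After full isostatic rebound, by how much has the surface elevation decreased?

Rebound u = e ρ_c/ρ_m = 1.385 km × 2700/3382 = 1.106 km.
Net surface drop = e − u = 1.385 km − 1.106 km = e (ρ_m − ρ_c)/ρ_m = 0.279 km.

0.279 km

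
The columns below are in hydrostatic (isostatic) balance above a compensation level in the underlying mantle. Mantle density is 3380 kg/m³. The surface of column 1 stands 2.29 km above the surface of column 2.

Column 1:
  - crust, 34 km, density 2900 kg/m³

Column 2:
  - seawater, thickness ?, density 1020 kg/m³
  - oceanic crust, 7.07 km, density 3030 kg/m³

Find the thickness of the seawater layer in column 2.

2.59 km

Take the compensation level at the base of the deeper column (depth z_c below the surface of column 1) and equate Σ ρ_i t_i down to z_c; mantle fills any gap and the z_c terms cancel.
Column 1: 34×2900 + (z_c − 34)×3380
Column 2: 2.29×0 + x×1020 + 7.07×3030 + (z_c − 2.29 − 7.07 − x)×3380
The z_c×3380 term appears on both sides and cancels. Collect the known terms of each column as K = Σ(ρt)_known − 3380 × (depth of known layers): K_1 = 98600 − 3380×34 = −16320; K_2 = 21422.1 − 3380×(2.29 + 7.07) = −10214.7.
Balance: K_1 = K_2 − x×(3380 − 1020), so x = (K_2 − K_1)/(3380 − 1020) = 6105.3/2360 = 2.59 km.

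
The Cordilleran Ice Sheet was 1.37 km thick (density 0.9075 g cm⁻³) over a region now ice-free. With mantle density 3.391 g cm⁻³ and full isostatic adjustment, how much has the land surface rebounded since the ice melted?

0.367 km

Removing the load lets mantle flow back in; uplift u satisfies ρ_ice t = ρ_m u.
u = t ρ_ice/ρ_m = 1.37 km × 0.9075/3.391 = 0.367 km.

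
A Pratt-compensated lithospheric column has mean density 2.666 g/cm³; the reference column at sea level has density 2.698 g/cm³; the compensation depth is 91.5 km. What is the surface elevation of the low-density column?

1.1 km

ρ_ref D = ρ (D + h) → h = D (ρ_ref − ρ)/ρ.
h = 91.5 km × (2.698 − 2.666)/2.666 = 1.1 km.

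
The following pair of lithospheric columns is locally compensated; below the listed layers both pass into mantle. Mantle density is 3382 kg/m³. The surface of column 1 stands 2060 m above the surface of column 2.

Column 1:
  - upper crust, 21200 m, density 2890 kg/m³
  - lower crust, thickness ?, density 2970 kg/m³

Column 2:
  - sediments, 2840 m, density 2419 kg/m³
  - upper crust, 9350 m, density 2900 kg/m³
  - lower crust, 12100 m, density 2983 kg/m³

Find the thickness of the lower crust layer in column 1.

20900 m

Take the compensation level at the base of the deeper column (depth z_c below the surface of column 1) and equate Σ ρ_i t_i down to z_c; mantle fills any gap and the z_c terms cancel.
Column 1: 21200×2890 + x×2970 + (z_c − 21200 − x)×3382
Column 2: 2060×0 + 2840×2419 + 9350×2900 + 12100×2983 + (z_c − 2060 − 24290)×3382
The z_c×3382 term appears on both sides and cancels. Collect the known terms of each column as K = Σ(ρt)_known − 3382 × (depth of known layers): K_1 = 61268000 − 3382×21200 = −10430400; K_2 = 70079260 − 3382×(2060 + 24290) = −19036440.
Balance: K_1 − x×(3382 − 2970) = K_2, so x = (K_1 − K_2)/(3382 − 2970) = 8606040/412 = 20900 m.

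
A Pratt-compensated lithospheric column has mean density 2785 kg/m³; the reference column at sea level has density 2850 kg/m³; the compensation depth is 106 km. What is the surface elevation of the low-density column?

2.47 km

ρ_ref D = ρ (D + h) → h = D (ρ_ref − ρ)/ρ.
h = 106 km × (2850 − 2785)/2785 = 2.47 km.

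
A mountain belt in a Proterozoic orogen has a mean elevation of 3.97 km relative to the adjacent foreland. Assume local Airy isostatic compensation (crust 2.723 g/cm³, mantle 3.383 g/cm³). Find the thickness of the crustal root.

Equating mass per unit area of the two columns: the weight of the topography is balanced by the buoyancy of the root, ρ_c h = (ρ_m − ρ_c) r.
r = h · ρ_c / (ρ_m − ρ_c) = 3.97 km × 2.723 / (3.383 − 2.723) = 16.4 km.

16.4 km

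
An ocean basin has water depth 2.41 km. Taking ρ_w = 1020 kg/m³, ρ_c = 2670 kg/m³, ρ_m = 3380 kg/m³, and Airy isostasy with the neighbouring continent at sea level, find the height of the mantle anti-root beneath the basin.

Isostatic balance requires: replacing crust with seawater at the top is compensated by replacing crust with mantle at the base: d (ρ_c − ρ_w) = a (ρ_m − ρ_c).
a = d (ρ_c − ρ_w)/(ρ_m − ρ_c) = 2.41 km × 1650/710 = 5.6 km.

5.6 km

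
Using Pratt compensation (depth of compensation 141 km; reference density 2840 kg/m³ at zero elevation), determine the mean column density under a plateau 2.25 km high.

Pratt balance: ρ_ref D = ρ (D + h).
ρ = ρ_ref D/(D + h) = 2840 × 141 km/(141 km + 2.25 km) = 2800 kg/m³.

2800 kg/m³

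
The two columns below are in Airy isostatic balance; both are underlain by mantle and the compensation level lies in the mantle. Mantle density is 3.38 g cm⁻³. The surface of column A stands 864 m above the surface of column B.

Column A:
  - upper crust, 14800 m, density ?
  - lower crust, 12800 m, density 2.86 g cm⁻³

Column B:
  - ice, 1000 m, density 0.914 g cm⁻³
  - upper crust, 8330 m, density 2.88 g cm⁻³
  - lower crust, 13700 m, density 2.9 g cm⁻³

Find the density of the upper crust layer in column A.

2.74 g cm⁻³

Take the compensation level at the base of the deeper column (depth z_c below the surface of column A) and equate Σ ρ_i t_i down to z_c; mantle fills any gap and the z_c terms cancel.
Column A: 14800×ρ + 12800×2.86 + (z_c − 27600)×3.38
Column B: 864×0 + 1000×0.914 + 8330×2.88 + 13700×2.9 + (z_c − 864 − 23030)×3.38
The z_c×3.38 term appears on both sides and cancels. Collect the known terms of each column as K = Σ(ρt)_known − 3.38 × (depth of known layers): K_A = 36608 − 3.38×27600 = −56680; K_B = 64634.4 − 3.38×(864 + 23030) = −16127.32.
Balance: K_A + 14800×ρ = K_B, so ρ = (K_B − K_A)/14800 = 40552.7/14800 = 2.74 g cm⁻³.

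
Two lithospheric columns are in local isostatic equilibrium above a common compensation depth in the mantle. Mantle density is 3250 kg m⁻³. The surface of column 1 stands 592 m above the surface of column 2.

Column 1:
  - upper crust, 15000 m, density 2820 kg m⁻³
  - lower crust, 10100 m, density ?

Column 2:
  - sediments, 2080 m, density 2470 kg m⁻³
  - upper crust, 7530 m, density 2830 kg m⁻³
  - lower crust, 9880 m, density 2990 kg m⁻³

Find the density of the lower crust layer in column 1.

2970 kg m⁻³

Take the compensation level at the base of the deeper column (depth z_c below the surface of column 1) and equate Σ ρ_i t_i down to z_c; mantle fills any gap and the z_c terms cancel.
Column 1: 15000×2820 + 10100×ρ + (z_c − 25100)×3250
Column 2: 592×0 + 2080×2470 + 7530×2830 + 9880×2990 + (z_c − 592 − 19490)×3250
The z_c×3250 term appears on both sides and cancels. Collect the known terms of each column as K = Σ(ρt)_known − 3250 × (depth of known layers): K_1 = 42300000 − 3250×25100 = −39275000; K_2 = 55988700 − 3250×(592 + 19490) = −9277800.
Balance: K_1 + 10100×ρ = K_2, so ρ = (K_2 − K_1)/10100 = 29997200/10100 = 2970 kg m⁻³.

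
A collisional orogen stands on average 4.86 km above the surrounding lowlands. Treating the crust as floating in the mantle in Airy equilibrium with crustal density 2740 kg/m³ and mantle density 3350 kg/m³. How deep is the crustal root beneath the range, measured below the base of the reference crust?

21.8 km

Balancing pressure at the compensation depth: the weight of the topography is balanced by the buoyancy of the root, ρ_c h = (ρ_m − ρ_c) r.
r = h · ρ_c / (ρ_m − ρ_c) = 4.86 km × 2740 / (3350 − 2740) = 21.8 km.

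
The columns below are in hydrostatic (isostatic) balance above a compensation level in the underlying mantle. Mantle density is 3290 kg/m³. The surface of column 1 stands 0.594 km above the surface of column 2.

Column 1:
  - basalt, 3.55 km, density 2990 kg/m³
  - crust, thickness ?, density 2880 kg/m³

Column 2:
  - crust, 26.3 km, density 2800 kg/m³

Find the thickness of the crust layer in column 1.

33.6 km

Take the compensation level at the base of the deeper column (depth z_c below the surface of column 1) and equate Σ ρ_i t_i down to z_c; mantle fills any gap and the z_c terms cancel.
Column 1: 3.55×2990 + x×2880 + (z_c − 3.55 − x)×3290
Column 2: 0.594×0 + 26.3×2800 + (z_c − 0.594 − 26.3)×3290
The z_c×3290 term appears on both sides and cancels. Collect the known terms of each column as K = Σ(ρt)_known − 3290 × (depth of known layers): K_1 = 10614.5 − 3290×3.55 = −1065; K_2 = 73640 − 3290×(0.594 + 26.3) = −14841.26.
Balance: K_1 − x×(3290 − 2880) = K_2, so x = (K_1 − K_2)/(3290 − 2880) = 13776.3/410 = 33.6 km.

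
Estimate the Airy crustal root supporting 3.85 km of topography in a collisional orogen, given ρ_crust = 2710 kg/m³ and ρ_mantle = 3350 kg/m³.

By Archimedes' principle applied to the lithosphere: the weight of the topography is balanced by the buoyancy of the root, ρ_c h = (ρ_m − ρ_c) r.
r = h · ρ_c / (ρ_m − ρ_c) = 3.85 km × 2710 / (3350 − 2710) = 16.3 km.

16.3 km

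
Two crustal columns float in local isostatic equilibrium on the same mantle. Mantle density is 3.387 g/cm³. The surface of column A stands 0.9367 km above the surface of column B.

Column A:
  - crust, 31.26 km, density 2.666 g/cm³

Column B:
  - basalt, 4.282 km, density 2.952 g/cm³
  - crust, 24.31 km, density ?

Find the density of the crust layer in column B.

Take the compensation level at the base of the deeper column (depth z_c below the surface of column A) and equate Σ ρ_i t_i down to z_c; mantle fills any gap and the z_c terms cancel.
Column A: 31.26×2.666 + (z_c − 31.26)×3.387
Column B: 0.9367×0 + 4.282×2.952 + 24.31×ρ + (z_c − 0.9367 − 28.592)×3.387
The z_c×3.387 term appears on both sides and cancels. Collect the known terms of each column as K = Σ(ρt)_known − 3.387 × (depth of known layers): K_A = 83.33916 − 3.387×31.26 = −22.53846; K_B = 12.640464 − 3.387×(0.9367 + 28.592) = −87.3732429.
Balance: K_A = K_B + 24.31×ρ, so ρ = (K_A − K_B)/24.31 = 64.8348/24.31 = 2.67 g/cm³.

2.67 g/cm³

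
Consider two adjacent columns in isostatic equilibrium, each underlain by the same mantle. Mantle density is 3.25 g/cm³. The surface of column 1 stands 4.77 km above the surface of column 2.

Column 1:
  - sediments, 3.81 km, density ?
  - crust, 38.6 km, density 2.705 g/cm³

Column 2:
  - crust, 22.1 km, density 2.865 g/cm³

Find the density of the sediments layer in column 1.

2.47 g/cm³

Take the compensation level at the base of the deeper column (depth z_c below the surface of column 1) and equate Σ ρ_i t_i down to z_c; mantle fills any gap and the z_c terms cancel.
Column 1: 3.81×ρ + 38.6×2.705 + (z_c − 42.41)×3.25
Column 2: 4.77×0 + 22.1×2.865 + (z_c − 4.77 − 22.1)×3.25
The z_c×3.25 term appears on both sides and cancels. Collect the known terms of each column as K = Σ(ρt)_known − 3.25 × (depth of known layers): K_1 = 104.413 − 3.25×42.41 = −33.4195; K_2 = 63.3165 − 3.25×(4.77 + 22.1) = −24.011.
Balance: K_1 + 3.81×ρ = K_2, so ρ = (K_2 − K_1)/3.81 = 9.4085/3.81 = 2.47 g/cm³.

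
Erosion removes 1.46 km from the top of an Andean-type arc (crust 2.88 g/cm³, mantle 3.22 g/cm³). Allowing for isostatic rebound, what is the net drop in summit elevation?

0.154 km

Rebound u = e ρ_c/ρ_m = 1.46 km × 2.88/3.22 = 1.306 km.
Net surface drop = e − u = 1.46 km − 1.306 km = e (ρ_m − ρ_c)/ρ_m = 0.154 km.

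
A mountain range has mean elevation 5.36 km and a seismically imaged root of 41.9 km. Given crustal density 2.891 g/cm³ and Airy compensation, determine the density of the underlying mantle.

Airy balance: ρ_c h = (ρ_m − ρ_c) r → ρ_m = ρ_c (1 + h/r).
ρ_m = 2.891 × (1 + 5.36 km/41.9 km) = 3.26 g/cm³.

3.26 g/cm³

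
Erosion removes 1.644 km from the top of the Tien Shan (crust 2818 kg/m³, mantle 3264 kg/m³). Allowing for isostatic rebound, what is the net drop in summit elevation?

Rebound u = e ρ_c/ρ_m = 1.644 km × 2818/3264 = 1.419 km.
Net surface drop = e − u = 1.644 km − 1.419 km = e (ρ_m − ρ_c)/ρ_m = 0.225 km.

0.225 km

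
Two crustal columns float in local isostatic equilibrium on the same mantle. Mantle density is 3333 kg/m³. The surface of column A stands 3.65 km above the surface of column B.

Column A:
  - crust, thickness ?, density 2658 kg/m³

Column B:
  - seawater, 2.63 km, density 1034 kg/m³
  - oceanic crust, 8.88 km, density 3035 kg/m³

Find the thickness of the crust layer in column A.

30.9 km

Take the compensation level at the base of the deeper column (depth z_c below the surface of column A) and equate Σ ρ_i t_i down to z_c; mantle fills any gap and the z_c terms cancel.
Column A: x×2658 + (z_c − 0 − x)×3333
Column B: 3.65×0 + 2.63×1034 + 8.88×3035 + (z_c − 3.65 − 11.51)×3333
The z_c×3333 term appears on both sides and cancels. Collect the known terms of each column as K = Σ(ρt)_known − 3333 × (depth of known layers): K_A = 0 − 3333×0 = 0; K_B = 29670.22 − 3333×(3.65 + 11.51) = −20858.06.
Balance: K_A − x×(3333 − 2658) = K_B, so x = (K_A − K_B)/(3333 − 2658) = 20858.1/675 = 30.9 km.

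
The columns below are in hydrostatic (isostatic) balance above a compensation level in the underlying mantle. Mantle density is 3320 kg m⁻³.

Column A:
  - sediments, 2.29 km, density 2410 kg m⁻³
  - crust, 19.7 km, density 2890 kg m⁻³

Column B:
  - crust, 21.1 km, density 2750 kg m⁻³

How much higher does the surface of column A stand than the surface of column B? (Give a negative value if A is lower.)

−0.443 km

For any compensation level in the mantle, the mantle terms cancel and isostasy reduces to e = (Σt_A − Σt_B) − (Σ(ρt)_A − Σ(ρt)_B) / ρ_m.
Σt_A = 21.99 km; Σt_B = 21.1 km; Σ(ρt)_A = 62451.9; Σ(ρt)_B = 58025 (in km·kg m⁻³).
e = (21.99 − 21.1) − (62451.9 − 58025) / 3320 = −0.443 km.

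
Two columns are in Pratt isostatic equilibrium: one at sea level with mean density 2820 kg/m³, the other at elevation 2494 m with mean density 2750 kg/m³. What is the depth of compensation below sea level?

ρ_ref D = ρ (D + h) → D (ρ_ref − ρ) = ρ h.
D = ρ h/(ρ_ref − ρ) = 2750 × 2494 m/(2820 − 2750) = 98000 m.

98000 m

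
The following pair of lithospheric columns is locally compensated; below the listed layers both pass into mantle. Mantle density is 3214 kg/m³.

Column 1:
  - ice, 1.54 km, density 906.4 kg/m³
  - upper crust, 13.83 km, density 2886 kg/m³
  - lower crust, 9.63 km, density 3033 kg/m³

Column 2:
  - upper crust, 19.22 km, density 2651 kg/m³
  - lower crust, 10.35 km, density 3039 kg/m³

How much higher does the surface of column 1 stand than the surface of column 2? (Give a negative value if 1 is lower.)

−0.871 km

For any compensation level in the mantle, the mantle terms cancel and isostasy reduces to e = (Σt_1 − Σt_2) − (Σ(ρt)_1 − Σ(ρt)_2) / ρ_m.
Σt_1 = 25 km; Σt_2 = 29.57 km; Σ(ρt)_1 = 70517.026; Σ(ρt)_2 = 82405.87 (in km·kg/m³).
e = (25 − 29.57) − (70517.026 − 82405.87) / 3214 = −0.871 km.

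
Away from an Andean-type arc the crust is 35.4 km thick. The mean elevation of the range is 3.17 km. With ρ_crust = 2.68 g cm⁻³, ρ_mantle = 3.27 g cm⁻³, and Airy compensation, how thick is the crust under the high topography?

Root depth r = h ρ_c / (ρ_m − ρ_c) = 3.17 km × 2.68 / 0.59 = 14.4 km.
Total thickness = T + h + r = 35.4 km + 3.17 km + 14.4 km = 53 km.

53 km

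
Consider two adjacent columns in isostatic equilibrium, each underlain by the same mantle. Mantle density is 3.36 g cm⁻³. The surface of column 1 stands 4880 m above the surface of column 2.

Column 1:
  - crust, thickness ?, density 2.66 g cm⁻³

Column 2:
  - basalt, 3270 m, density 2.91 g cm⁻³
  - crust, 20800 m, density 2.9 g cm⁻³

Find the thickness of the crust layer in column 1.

39200 m

Take the compensation level at the base of the deeper column (depth z_c below the surface of column 1) and equate Σ ρ_i t_i down to z_c; mantle fills any gap and the z_c terms cancel.
Column 1: x×2.66 + (z_c − 0 − x)×3.36
Column 2: 4880×0 + 3270×2.91 + 20800×2.9 + (z_c − 4880 − 24070)×3.36
The z_c×3.36 term appears on both sides and cancels. Collect the known terms of each column as K = Σ(ρt)_known − 3.36 × (depth of known layers): K_1 = 0 − 3.36×0 = 0; K_2 = 69835.7 − 3.36×(4880 + 24070) = −27436.3.
Balance: K_1 − x×(3.36 − 2.66) = K_2, so x = (K_1 − K_2)/(3.36 − 2.66) = 27436.3/0.7 = 39200 m.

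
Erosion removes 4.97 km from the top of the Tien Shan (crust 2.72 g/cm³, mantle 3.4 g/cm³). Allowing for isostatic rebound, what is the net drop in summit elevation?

0.994 km

Rebound u = e ρ_c/ρ_m = 4.97 km × 2.72/3.4 = 3.976 km.
Net surface drop = e − u = 4.97 km − 3.976 km = e (ρ_m − ρ_c)/ρ_m = 0.994 km.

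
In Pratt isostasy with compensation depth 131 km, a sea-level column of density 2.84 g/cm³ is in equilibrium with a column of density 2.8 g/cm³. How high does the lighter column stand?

1.87 km

ρ_ref D = ρ (D + h) → h = D (ρ_ref − ρ)/ρ.
h = 131 km × (2.84 − 2.8)/2.8 = 1.87 km.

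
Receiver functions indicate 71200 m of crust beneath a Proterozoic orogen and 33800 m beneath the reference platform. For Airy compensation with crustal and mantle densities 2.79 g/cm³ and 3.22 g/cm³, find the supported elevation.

Excess crust Δ = 71200 m − 33800 m = 37400 m, split between elevation h and root r with h + r = Δ.
Airy balance ρ_c h = (ρ_m − ρ_c) r gives r = h ρ_c/(ρ_m − ρ_c), so h (1 + ρ_c/(ρ_m − ρ_c)) = Δ, i.e. h = Δ (ρ_m − ρ_c)/ρ_m.
h = 37400 m × 0.43/3.22 = 4990 m.

4990 m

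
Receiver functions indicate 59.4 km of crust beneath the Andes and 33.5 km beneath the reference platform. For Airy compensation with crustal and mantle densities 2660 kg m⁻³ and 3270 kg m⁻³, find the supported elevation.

4.83 km

Excess crust Δ = 59.4 km − 33.5 km = 25.9 km, split between elevation h and root r with h + r = Δ.
Airy balance ρ_c h = (ρ_m − ρ_c) r gives r = h ρ_c/(ρ_m − ρ_c), so h (1 + ρ_c/(ρ_m − ρ_c)) = Δ, i.e. h = Δ (ρ_m − ρ_c)/ρ_m.
h = 25.9 km × 610/3270 = 4.83 km.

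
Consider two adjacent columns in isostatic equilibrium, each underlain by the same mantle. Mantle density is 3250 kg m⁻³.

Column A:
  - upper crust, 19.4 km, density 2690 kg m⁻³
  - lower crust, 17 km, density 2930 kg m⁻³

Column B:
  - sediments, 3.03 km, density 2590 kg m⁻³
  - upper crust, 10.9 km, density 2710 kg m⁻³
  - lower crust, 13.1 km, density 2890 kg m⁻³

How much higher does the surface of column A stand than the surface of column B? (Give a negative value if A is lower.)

For any compensation level in the mantle, the mantle terms cancel and isostasy reduces to e = (Σt_A − Σt_B) − (Σ(ρt)_A − Σ(ρt)_B) / ρ_m.
Σt_A = 36.4 km; Σt_B = 27.03 km; Σ(ρt)_A = 101996; Σ(ρt)_B = 75245.7 (in km·kg m⁻³).
e = (36.4 − 27.03) − (101996 − 75245.7) / 3250 = 1.14 km.

1.14 km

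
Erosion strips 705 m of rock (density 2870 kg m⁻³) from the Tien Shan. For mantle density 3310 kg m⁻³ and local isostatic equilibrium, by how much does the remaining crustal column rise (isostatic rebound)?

611 m

Unloading: uplift u = e ρ_c/ρ_m = 705 m × 2870/3310 = 611 m.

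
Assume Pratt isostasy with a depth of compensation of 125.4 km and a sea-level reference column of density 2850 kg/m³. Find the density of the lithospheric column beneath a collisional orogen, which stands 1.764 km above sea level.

Pratt balance: ρ_ref D = ρ (D + h).
ρ = ρ_ref D/(D + h) = 2850 × 125.4 km/(125.4 km + 1.764 km) = 2810 kg/m³.

2810 kg/m³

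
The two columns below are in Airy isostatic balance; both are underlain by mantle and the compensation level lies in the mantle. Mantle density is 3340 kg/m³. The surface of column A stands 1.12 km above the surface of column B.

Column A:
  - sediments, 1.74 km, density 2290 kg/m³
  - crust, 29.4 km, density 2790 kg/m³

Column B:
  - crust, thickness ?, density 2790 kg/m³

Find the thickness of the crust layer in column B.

25.9 km

Take the compensation level at the base of the deeper column (depth z_c below the surface of column A) and equate Σ ρ_i t_i down to z_c; mantle fills any gap and the z_c terms cancel.
Column A: 1.74×2290 + 29.4×2790 + (z_c − 31.14)×3340
Column B: 1.12×0 + x×2790 + (z_c − 1.12 − 0 − x)×3340
The z_c×3340 term appears on both sides and cancels. Collect the known terms of each column as K = Σ(ρt)_known − 3340 × (depth of known layers): K_A = 86010.6 − 3340×31.14 = −17997; K_B = 0 − 3340×(1.12 + 0) = −3740.8.
Balance: K_A = K_B − x×(3340 − 2790), so x = (K_B − K_A)/(3340 − 2790) = 14256.2/550 = 25.9 km.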